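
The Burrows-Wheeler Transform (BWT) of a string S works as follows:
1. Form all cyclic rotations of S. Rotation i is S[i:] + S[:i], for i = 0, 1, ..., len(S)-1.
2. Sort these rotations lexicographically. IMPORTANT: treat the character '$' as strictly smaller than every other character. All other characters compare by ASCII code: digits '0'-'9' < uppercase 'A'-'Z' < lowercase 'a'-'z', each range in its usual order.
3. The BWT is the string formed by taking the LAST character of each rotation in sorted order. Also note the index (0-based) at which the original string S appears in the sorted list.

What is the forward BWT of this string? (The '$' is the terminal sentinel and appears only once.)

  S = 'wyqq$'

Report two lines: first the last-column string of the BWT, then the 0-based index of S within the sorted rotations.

All 5 rotations (rotation i = S[i:]+S[:i]):
  rot[0] = wyqq$
  rot[1] = yqq$w
  rot[2] = qq$wy
  rot[3] = q$wyq
  rot[4] = $wyqq
Sorted (with $ < everything):
  sorted[0] = $wyqq  (last char: 'q')
  sorted[1] = q$wyq  (last char: 'q')
  sorted[2] = qq$wy  (last char: 'y')
  sorted[3] = wyqq$  (last char: '$')
  sorted[4] = yqq$w  (last char: 'w')
Last column: qqy$w
Original string S is at sorted index 3

Answer: qqy$w
3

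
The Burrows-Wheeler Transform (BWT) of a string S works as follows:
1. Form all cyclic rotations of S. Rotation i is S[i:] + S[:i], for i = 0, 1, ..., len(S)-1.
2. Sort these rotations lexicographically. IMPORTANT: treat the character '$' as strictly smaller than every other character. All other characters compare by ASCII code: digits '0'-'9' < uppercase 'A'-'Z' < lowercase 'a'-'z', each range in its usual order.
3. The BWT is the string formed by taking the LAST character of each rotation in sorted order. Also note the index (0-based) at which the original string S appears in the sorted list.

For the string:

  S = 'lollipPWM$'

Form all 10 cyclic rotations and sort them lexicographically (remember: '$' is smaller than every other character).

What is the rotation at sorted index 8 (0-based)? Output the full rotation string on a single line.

Answer: ollipPWM$l

Derivation:
All 10 rotations (rotation i = S[i:]+S[:i]):
  rot[0] = lollipPWM$
  rot[1] = ollipPWM$l
  rot[2] = llipPWM$lo
  rot[3] = lipPWM$lol
  rot[4] = ipPWM$loll
  rot[5] = pPWM$lolli
  rot[6] = PWM$lollip
  rot[7] = WM$lollipP
  rot[8] = M$lollipPW
  rot[9] = $lollipPWM
Sorted (with $ < everything):
  sorted[0] = $lollipPWM
  sorted[1] = M$lollipPW
  sorted[2] = PWM$lollip
  sorted[3] = WM$lollipP
  sorted[4] = ipPWM$loll
  sorted[5] = lipPWM$lol
  sorted[6] = llipPWM$lo
  sorted[7] = lollipPWM$
  sorted[8] = ollipPWM$l
  sorted[9] = pPWM$lolli
sorted[8] = ollipPWM$l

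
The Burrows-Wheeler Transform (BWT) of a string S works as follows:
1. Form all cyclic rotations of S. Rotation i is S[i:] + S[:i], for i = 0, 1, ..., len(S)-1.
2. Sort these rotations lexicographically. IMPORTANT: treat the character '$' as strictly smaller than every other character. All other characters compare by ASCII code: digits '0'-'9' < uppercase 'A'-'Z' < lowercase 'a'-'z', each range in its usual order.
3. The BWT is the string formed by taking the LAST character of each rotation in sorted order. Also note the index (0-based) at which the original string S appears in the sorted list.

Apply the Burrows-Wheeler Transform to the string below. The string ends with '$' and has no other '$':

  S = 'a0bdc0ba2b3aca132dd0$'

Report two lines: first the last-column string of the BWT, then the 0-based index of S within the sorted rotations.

All 21 rotations (rotation i = S[i:]+S[:i]):
  rot[0] = a0bdc0ba2b3aca132dd0$
  rot[1] = 0bdc0ba2b3aca132dd0$a
  rot[2] = bdc0ba2b3aca132dd0$a0
  rot[3] = dc0ba2b3aca132dd0$a0b
  rot[4] = c0ba2b3aca132dd0$a0bd
  rot[5] = 0ba2b3aca132dd0$a0bdc
  rot[6] = ba2b3aca132dd0$a0bdc0
  rot[7] = a2b3aca132dd0$a0bdc0b
  rot[8] = 2b3aca132dd0$a0bdc0ba
  rot[9] = b3aca132dd0$a0bdc0ba2
  rot[10] = 3aca132dd0$a0bdc0ba2b
  rot[11] = aca132dd0$a0bdc0ba2b3
  rot[12] = ca132dd0$a0bdc0ba2b3a
  rot[13] = a132dd0$a0bdc0ba2b3ac
  rot[14] = 132dd0$a0bdc0ba2b3aca
  rot[15] = 32dd0$a0bdc0ba2b3aca1
  rot[16] = 2dd0$a0bdc0ba2b3aca13
  rot[17] = dd0$a0bdc0ba2b3aca132
  rot[18] = d0$a0bdc0ba2b3aca132d
  rot[19] = 0$a0bdc0ba2b3aca132dd
  rot[20] = $a0bdc0ba2b3aca132dd0
Sorted (with $ < everything):
  sorted[0] = $a0bdc0ba2b3aca132dd0  (last char: '0')
  sorted[1] = 0$a0bdc0ba2b3aca132dd  (last char: 'd')
  sorted[2] = 0ba2b3aca132dd0$a0bdc  (last char: 'c')
  sorted[3] = 0bdc0ba2b3aca132dd0$a  (last char: 'a')
  sorted[4] = 132dd0$a0bdc0ba2b3aca  (last char: 'a')
  sorted[5] = 2b3aca132dd0$a0bdc0ba  (last char: 'a')
  sorted[6] = 2dd0$a0bdc0ba2b3aca13  (last char: '3')
  sorted[7] = 32dd0$a0bdc0ba2b3aca1  (last char: '1')
  sorted[8] = 3aca132dd0$a0bdc0ba2b  (last char: 'b')
  sorted[9] = a0bdc0ba2b3aca132dd0$  (last char: '$')
  sorted[10] = a132dd0$a0bdc0ba2b3ac  (last char: 'c')
  sorted[11] = a2b3aca132dd0$a0bdc0b  (last char: 'b')
  sorted[12] = aca132dd0$a0bdc0ba2b3  (last char: '3')
  sorted[13] = b3aca132dd0$a0bdc0ba2  (last char: '2')
  sorted[14] = ba2b3aca132dd0$a0bdc0  (last char: '0')
  sorted[15] = bdc0ba2b3aca132dd0$a0  (last char: '0')
  sorted[16] = c0ba2b3aca132dd0$a0bd  (last char: 'd')
  sorted[17] = ca132dd0$a0bdc0ba2b3a  (last char: 'a')
  sorted[18] = d0$a0bdc0ba2b3aca132d  (last char: 'd')
  sorted[19] = dc0ba2b3aca132dd0$a0b  (last char: 'b')
  sorted[20] = dd0$a0bdc0ba2b3aca132  (last char: '2')
Last column: 0dcaaa31b$cb3200dadb2
Original string S is at sorted index 9

Answer: 0dcaaa31b$cb3200dadb2
9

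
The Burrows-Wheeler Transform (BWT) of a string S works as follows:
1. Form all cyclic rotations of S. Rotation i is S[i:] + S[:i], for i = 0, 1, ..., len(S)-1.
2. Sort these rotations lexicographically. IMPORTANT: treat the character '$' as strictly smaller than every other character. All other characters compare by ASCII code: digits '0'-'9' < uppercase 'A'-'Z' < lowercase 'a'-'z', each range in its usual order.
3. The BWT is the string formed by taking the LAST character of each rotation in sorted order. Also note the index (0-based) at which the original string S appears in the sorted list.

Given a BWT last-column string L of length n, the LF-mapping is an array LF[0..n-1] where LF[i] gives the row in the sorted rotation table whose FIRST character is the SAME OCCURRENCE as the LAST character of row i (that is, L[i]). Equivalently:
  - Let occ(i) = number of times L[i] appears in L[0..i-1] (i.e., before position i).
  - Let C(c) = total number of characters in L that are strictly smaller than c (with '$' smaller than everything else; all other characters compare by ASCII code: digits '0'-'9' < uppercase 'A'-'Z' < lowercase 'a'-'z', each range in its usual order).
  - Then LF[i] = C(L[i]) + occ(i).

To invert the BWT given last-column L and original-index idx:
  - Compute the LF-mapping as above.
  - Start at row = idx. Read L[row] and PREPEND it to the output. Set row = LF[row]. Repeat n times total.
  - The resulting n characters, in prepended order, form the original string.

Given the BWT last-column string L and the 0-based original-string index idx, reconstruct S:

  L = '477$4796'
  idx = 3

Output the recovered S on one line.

Answer: 6977474$

Derivation:
LF mapping: 1 4 5 0 2 6 7 3
Walk LF starting at row 3, prepending L[row]:
  step 1: row=3, L[3]='$', prepend. Next row=LF[3]=0
  step 2: row=0, L[0]='4', prepend. Next row=LF[0]=1
  step 3: row=1, L[1]='7', prepend. Next row=LF[1]=4
  step 4: row=4, L[4]='4', prepend. Next row=LF[4]=2
  step 5: row=2, L[2]='7', prepend. Next row=LF[2]=5
  step 6: row=5, L[5]='7', prepend. Next row=LF[5]=6
  step 7: row=6, L[6]='9', prepend. Next row=LF[6]=7
  step 8: row=7, L[7]='6', prepend. Next row=LF[7]=3
Reversed output: 6977474$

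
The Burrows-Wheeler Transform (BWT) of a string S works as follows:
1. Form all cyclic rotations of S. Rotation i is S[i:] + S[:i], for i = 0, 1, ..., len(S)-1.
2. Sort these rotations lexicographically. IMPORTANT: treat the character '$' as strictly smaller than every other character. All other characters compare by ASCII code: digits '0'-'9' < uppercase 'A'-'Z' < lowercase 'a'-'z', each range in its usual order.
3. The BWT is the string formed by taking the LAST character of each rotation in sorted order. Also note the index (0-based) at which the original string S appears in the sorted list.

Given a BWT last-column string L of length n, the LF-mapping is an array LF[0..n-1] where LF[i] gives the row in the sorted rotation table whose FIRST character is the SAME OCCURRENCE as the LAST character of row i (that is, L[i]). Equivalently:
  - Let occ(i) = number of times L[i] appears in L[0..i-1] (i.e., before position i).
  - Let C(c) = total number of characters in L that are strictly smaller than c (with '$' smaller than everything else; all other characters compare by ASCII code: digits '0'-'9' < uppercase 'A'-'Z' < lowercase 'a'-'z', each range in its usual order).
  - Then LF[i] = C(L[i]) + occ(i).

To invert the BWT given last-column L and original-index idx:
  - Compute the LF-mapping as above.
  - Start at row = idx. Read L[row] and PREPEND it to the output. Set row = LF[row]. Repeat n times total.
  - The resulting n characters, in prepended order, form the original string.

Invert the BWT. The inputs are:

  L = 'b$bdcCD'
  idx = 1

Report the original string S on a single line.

Answer: CcbDdb$

Derivation:
LF mapping: 3 0 4 6 5 1 2
Walk LF starting at row 1, prepending L[row]:
  step 1: row=1, L[1]='$', prepend. Next row=LF[1]=0
  step 2: row=0, L[0]='b', prepend. Next row=LF[0]=3
  step 3: row=3, L[3]='d', prepend. Next row=LF[3]=6
  step 4: row=6, L[6]='D', prepend. Next row=LF[6]=2
  step 5: row=2, L[2]='b', prepend. Next row=LF[2]=4
  step 6: row=4, L[4]='c', prepend. Next row=LF[4]=5
  step 7: row=5, L[5]='C', prepend. Next row=LF[5]=1
Reversed output: CcbDdb$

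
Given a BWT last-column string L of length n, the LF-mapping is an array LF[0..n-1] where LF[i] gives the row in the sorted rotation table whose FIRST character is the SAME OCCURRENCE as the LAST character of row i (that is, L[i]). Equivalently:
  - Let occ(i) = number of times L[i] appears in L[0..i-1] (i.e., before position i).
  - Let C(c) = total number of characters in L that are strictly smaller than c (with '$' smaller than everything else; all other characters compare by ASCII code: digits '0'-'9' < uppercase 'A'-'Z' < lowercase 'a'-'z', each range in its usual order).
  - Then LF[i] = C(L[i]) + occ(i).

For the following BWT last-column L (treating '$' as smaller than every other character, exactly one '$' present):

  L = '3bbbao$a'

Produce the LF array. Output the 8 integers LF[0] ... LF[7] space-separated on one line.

Char counts: '$':1, '3':1, 'a':2, 'b':3, 'o':1
C (first-col start): C('$')=0, C('3')=1, C('a')=2, C('b')=4, C('o')=7
L[0]='3': occ=0, LF[0]=C('3')+0=1+0=1
L[1]='b': occ=0, LF[1]=C('b')+0=4+0=4
L[2]='b': occ=1, LF[2]=C('b')+1=4+1=5
L[3]='b': occ=2, LF[3]=C('b')+2=4+2=6
L[4]='a': occ=0, LF[4]=C('a')+0=2+0=2
L[5]='o': occ=0, LF[5]=C('o')+0=7+0=7
L[6]='$': occ=0, LF[6]=C('$')+0=0+0=0
L[7]='a': occ=1, LF[7]=C('a')+1=2+1=3

Answer: 1 4 5 6 2 7 0 3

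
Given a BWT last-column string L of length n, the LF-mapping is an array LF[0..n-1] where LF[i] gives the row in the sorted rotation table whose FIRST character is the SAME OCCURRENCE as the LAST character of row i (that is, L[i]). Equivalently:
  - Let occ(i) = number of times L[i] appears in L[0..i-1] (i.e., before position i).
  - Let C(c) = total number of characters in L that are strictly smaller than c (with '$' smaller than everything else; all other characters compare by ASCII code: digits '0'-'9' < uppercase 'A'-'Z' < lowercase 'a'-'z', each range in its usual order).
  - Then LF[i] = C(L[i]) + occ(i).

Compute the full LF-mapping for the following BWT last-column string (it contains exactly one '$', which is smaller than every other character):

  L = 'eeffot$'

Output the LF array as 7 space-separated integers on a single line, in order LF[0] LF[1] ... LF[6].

Char counts: '$':1, 'e':2, 'f':2, 'o':1, 't':1
C (first-col start): C('$')=0, C('e')=1, C('f')=3, C('o')=5, C('t')=6
L[0]='e': occ=0, LF[0]=C('e')+0=1+0=1
L[1]='e': occ=1, LF[1]=C('e')+1=1+1=2
L[2]='f': occ=0, LF[2]=C('f')+0=3+0=3
L[3]='f': occ=1, LF[3]=C('f')+1=3+1=4
L[4]='o': occ=0, LF[4]=C('o')+0=5+0=5
L[5]='t': occ=0, LF[5]=C('t')+0=6+0=6
L[6]='$': occ=0, LF[6]=C('$')+0=0+0=0

Answer: 1 2 3 4 5 6 0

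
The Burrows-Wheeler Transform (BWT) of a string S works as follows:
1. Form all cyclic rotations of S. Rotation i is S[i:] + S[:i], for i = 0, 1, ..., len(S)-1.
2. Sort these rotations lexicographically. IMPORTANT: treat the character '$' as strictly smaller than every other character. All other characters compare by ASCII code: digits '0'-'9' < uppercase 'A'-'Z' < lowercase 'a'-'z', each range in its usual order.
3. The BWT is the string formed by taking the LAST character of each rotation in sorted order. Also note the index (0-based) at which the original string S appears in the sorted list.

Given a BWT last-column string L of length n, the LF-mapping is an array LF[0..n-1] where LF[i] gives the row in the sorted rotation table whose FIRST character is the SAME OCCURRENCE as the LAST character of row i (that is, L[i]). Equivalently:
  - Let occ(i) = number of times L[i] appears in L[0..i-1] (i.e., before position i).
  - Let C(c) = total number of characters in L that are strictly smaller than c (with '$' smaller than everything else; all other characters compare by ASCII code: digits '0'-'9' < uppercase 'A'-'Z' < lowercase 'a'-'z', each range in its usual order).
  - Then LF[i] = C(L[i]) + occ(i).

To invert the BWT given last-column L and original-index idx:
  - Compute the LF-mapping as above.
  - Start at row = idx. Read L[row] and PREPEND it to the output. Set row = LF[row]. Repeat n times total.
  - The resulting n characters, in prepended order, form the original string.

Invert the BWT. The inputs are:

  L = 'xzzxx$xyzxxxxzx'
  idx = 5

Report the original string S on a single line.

Answer: xxzzxzxxxxyxzx$

Derivation:
LF mapping: 1 11 12 2 3 0 4 10 13 5 6 7 8 14 9
Walk LF starting at row 5, prepending L[row]:
  step 1: row=5, L[5]='$', prepend. Next row=LF[5]=0
  step 2: row=0, L[0]='x', prepend. Next row=LF[0]=1
  step 3: row=1, L[1]='z', prepend. Next row=LF[1]=11
  step 4: row=11, L[11]='x', prepend. Next row=LF[11]=7
  step 5: row=7, L[7]='y', prepend. Next row=LF[7]=10
  step 6: row=10, L[10]='x', prepend. Next row=LF[10]=6
  step 7: row=6, L[6]='x', prepend. Next row=LF[6]=4
  step 8: row=4, L[4]='x', prepend. Next row=LF[4]=3
  step 9: row=3, L[3]='x', prepend. Next row=LF[3]=2
  step 10: row=2, L[2]='z', prepend. Next row=LF[2]=12
  step 11: row=12, L[12]='x', prepend. Next row=LF[12]=8
  step 12: row=8, L[8]='z', prepend. Next row=LF[8]=13
  step 13: row=13, L[13]='z', prepend. Next row=LF[13]=14
  step 14: row=14, L[14]='x', prepend. Next row=LF[14]=9
  step 15: row=9, L[9]='x', prepend. Next row=LF[9]=5
Reversed output: xxzzxzxxxxyxzx$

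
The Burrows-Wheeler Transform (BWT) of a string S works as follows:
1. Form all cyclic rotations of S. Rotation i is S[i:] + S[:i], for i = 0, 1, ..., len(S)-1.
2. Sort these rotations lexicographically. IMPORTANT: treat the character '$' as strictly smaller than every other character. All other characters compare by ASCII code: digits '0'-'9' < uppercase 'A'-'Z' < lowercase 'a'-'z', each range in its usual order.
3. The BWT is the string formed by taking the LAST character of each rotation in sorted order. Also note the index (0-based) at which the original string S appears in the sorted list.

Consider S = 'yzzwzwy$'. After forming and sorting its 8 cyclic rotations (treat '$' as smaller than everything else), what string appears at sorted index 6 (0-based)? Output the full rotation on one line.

All 8 rotations (rotation i = S[i:]+S[:i]):
  rot[0] = yzzwzwy$
  rot[1] = zzwzwy$y
  rot[2] = zwzwy$yz
  rot[3] = wzwy$yzz
  rot[4] = zwy$yzzw
  rot[5] = wy$yzzwz
  rot[6] = y$yzzwzw
  rot[7] = $yzzwzwy
Sorted (with $ < everything):
  sorted[0] = $yzzwzwy
  sorted[1] = wy$yzzwz
  sorted[2] = wzwy$yzz
  sorted[3] = y$yzzwzw
  sorted[4] = yzzwzwy$
  sorted[5] = zwy$yzzw
  sorted[6] = zwzwy$yz
  sorted[7] = zzwzwy$y
sorted[6] = zwzwy$yz

Answer: zwzwy$yz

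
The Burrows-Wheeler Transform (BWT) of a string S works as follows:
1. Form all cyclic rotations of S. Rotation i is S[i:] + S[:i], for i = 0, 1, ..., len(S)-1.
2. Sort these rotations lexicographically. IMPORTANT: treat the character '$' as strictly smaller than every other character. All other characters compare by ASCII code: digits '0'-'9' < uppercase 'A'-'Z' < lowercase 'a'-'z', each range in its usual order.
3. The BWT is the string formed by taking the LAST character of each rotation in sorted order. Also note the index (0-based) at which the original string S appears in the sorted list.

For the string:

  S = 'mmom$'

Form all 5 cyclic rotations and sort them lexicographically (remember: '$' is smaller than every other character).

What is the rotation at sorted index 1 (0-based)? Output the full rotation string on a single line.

Answer: m$mmo

Derivation:
All 5 rotations (rotation i = S[i:]+S[:i]):
  rot[0] = mmom$
  rot[1] = mom$m
  rot[2] = om$mm
  rot[3] = m$mmo
  rot[4] = $mmom
Sorted (with $ < everything):
  sorted[0] = $mmom
  sorted[1] = m$mmo
  sorted[2] = mmom$
  sorted[3] = mom$m
  sorted[4] = om$mm
sorted[1] = m$mmo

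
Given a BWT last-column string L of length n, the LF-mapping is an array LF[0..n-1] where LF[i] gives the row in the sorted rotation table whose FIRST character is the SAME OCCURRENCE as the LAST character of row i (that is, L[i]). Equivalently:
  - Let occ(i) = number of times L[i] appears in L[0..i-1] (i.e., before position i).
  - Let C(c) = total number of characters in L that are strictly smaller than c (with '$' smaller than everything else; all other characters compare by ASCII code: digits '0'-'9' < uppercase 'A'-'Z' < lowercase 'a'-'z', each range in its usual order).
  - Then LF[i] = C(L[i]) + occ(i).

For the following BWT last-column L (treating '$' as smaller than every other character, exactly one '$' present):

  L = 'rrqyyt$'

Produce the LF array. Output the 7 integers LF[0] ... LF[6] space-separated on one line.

Char counts: '$':1, 'q':1, 'r':2, 't':1, 'y':2
C (first-col start): C('$')=0, C('q')=1, C('r')=2, C('t')=4, C('y')=5
L[0]='r': occ=0, LF[0]=C('r')+0=2+0=2
L[1]='r': occ=1, LF[1]=C('r')+1=2+1=3
L[2]='q': occ=0, LF[2]=C('q')+0=1+0=1
L[3]='y': occ=0, LF[3]=C('y')+0=5+0=5
L[4]='y': occ=1, LF[4]=C('y')+1=5+1=6
L[5]='t': occ=0, LF[5]=C('t')+0=4+0=4
L[6]='$': occ=0, LF[6]=C('$')+0=0+0=0

Answer: 2 3 1 5 6 4 0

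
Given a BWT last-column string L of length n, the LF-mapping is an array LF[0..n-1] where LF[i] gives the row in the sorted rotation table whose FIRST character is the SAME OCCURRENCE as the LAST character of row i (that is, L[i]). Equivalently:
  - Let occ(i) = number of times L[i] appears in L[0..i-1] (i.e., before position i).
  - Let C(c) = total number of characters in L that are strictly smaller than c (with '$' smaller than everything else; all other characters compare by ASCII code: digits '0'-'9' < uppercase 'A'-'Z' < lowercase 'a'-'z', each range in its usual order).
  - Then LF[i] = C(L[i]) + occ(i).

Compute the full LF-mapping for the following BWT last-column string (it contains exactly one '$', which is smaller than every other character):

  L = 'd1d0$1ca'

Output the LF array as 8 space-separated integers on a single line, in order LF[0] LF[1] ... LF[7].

Char counts: '$':1, '0':1, '1':2, 'a':1, 'c':1, 'd':2
C (first-col start): C('$')=0, C('0')=1, C('1')=2, C('a')=4, C('c')=5, C('d')=6
L[0]='d': occ=0, LF[0]=C('d')+0=6+0=6
L[1]='1': occ=0, LF[1]=C('1')+0=2+0=2
L[2]='d': occ=1, LF[2]=C('d')+1=6+1=7
L[3]='0': occ=0, LF[3]=C('0')+0=1+0=1
L[4]='$': occ=0, LF[4]=C('$')+0=0+0=0
L[5]='1': occ=1, LF[5]=C('1')+1=2+1=3
L[6]='c': occ=0, LF[6]=C('c')+0=5+0=5
L[7]='a': occ=0, LF[7]=C('a')+0=4+0=4

Answer: 6 2 7 1 0 3 5 4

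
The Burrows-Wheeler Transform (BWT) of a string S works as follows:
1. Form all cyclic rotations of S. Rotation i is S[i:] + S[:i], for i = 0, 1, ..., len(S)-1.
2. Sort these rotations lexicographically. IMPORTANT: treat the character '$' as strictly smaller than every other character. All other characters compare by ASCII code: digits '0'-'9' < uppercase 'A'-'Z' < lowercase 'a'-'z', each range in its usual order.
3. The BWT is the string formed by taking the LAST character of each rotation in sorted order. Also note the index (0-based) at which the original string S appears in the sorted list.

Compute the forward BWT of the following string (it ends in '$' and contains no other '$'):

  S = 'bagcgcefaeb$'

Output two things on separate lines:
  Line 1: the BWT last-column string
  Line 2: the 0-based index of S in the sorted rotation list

Answer: bfbe$ggaceca
4

Derivation:
All 12 rotations (rotation i = S[i:]+S[:i]):
  rot[0] = bagcgcefaeb$
  rot[1] = agcgcefaeb$b
  rot[2] = gcgcefaeb$ba
  rot[3] = cgcefaeb$bag
  rot[4] = gcefaeb$bagc
  rot[5] = cefaeb$bagcg
  rot[6] = efaeb$bagcgc
  rot[7] = faeb$bagcgce
  rot[8] = aeb$bagcgcef
  rot[9] = eb$bagcgcefa
  rot[10] = b$bagcgcefae
  rot[11] = $bagcgcefaeb
Sorted (with $ < everything):
  sorted[0] = $bagcgcefaeb  (last char: 'b')
  sorted[1] = aeb$bagcgcef  (last char: 'f')
  sorted[2] = agcgcefaeb$b  (last char: 'b')
  sorted[3] = b$bagcgcefae  (last char: 'e')
  sorted[4] = bagcgcefaeb$  (last char: '$')
  sorted[5] = cefaeb$bagcg  (last char: 'g')
  sorted[6] = cgcefaeb$bag  (last char: 'g')
  sorted[7] = eb$bagcgcefa  (last char: 'a')
  sorted[8] = efaeb$bagcgc  (last char: 'c')
  sorted[9] = faeb$bagcgce  (last char: 'e')
  sorted[10] = gcefaeb$bagc  (last char: 'c')
  sorted[11] = gcgcefaeb$ba  (last char: 'a')
Last column: bfbe$ggaceca
Original string S is at sorted index 4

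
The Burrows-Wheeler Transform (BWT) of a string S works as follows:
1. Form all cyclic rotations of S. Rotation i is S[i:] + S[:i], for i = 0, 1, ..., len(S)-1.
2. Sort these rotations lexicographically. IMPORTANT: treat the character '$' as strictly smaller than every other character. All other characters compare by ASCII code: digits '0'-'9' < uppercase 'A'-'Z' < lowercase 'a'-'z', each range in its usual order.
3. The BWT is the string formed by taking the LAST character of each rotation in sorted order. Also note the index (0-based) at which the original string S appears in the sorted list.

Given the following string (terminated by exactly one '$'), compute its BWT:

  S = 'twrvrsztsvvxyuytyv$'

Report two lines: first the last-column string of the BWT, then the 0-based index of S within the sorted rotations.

Answer: vvwtrz$yyyrsvtvuxts
6

Derivation:
All 19 rotations (rotation i = S[i:]+S[:i]):
  rot[0] = twrvrsztsvvxyuytyv$
  rot[1] = wrvrsztsvvxyuytyv$t
  rot[2] = rvrsztsvvxyuytyv$tw
  rot[3] = vrsztsvvxyuytyv$twr
  rot[4] = rsztsvvxyuytyv$twrv
  rot[5] = sztsvvxyuytyv$twrvr
  rot[6] = ztsvvxyuytyv$twrvrs
  rot[7] = tsvvxyuytyv$twrvrsz
  rot[8] = svvxyuytyv$twrvrszt
  rot[9] = vvxyuytyv$twrvrszts
  rot[10] = vxyuytyv$twrvrsztsv
  rot[11] = xyuytyv$twrvrsztsvv
  rot[12] = yuytyv$twrvrsztsvvx
  rot[13] = uytyv$twrvrsztsvvxy
  rot[14] = ytyv$twrvrsztsvvxyu
  rot[15] = tyv$twrvrsztsvvxyuy
  rot[16] = yv$twrvrsztsvvxyuyt
  rot[17] = v$twrvrsztsvvxyuyty
  rot[18] = $twrvrsztsvvxyuytyv
Sorted (with $ < everything):
  sorted[0] = $twrvrsztsvvxyuytyv  (last char: 'v')
  sorted[1] = rsztsvvxyuytyv$twrv  (last char: 'v')
  sorted[2] = rvrsztsvvxyuytyv$tw  (last char: 'w')
  sorted[3] = svvxyuytyv$twrvrszt  (last char: 't')
  sorted[4] = sztsvvxyuytyv$twrvr  (last char: 'r')
  sorted[5] = tsvvxyuytyv$twrvrsz  (last char: 'z')
  sorted[6] = twrvrsztsvvxyuytyv$  (last char: '$')
  sorted[7] = tyv$twrvrsztsvvxyuy  (last char: 'y')
  sorted[8] = uytyv$twrvrsztsvvxy  (last char: 'y')
  sorted[9] = v$twrvrsztsvvxyuyty  (last char: 'y')
  sorted[10] = vrsztsvvxyuytyv$twr  (last char: 'r')
  sorted[11] = vvxyuytyv$twrvrszts  (last char: 's')
  sorted[12] = vxyuytyv$twrvrsztsv  (last char: 'v')
  sorted[13] = wrvrsztsvvxyuytyv$t  (last char: 't')
  sorted[14] = xyuytyv$twrvrsztsvv  (last char: 'v')
  sorted[15] = ytyv$twrvrsztsvvxyu  (last char: 'u')
  sorted[16] = yuytyv$twrvrsztsvvx  (last char: 'x')
  sorted[17] = yv$twrvrsztsvvxyuyt  (last char: 't')
  sorted[18] = ztsvvxyuytyv$twrvrs  (last char: 's')
Last column: vvwtrz$yyyrsvtvuxts
Original string S is at sorted index 6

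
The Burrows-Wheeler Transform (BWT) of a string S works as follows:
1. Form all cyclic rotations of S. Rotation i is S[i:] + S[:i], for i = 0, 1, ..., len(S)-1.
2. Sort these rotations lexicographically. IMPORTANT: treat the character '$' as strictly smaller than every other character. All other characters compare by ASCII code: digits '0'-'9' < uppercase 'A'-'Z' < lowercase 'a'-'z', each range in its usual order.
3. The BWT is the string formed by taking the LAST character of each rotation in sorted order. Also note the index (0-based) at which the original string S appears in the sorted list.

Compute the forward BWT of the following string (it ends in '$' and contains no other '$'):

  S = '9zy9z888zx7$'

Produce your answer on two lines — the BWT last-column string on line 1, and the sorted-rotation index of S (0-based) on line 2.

All 12 rotations (rotation i = S[i:]+S[:i]):
  rot[0] = 9zy9z888zx7$
  rot[1] = zy9z888zx7$9
  rot[2] = y9z888zx7$9z
  rot[3] = 9z888zx7$9zy
  rot[4] = z888zx7$9zy9
  rot[5] = 888zx7$9zy9z
  rot[6] = 88zx7$9zy9z8
  rot[7] = 8zx7$9zy9z88
  rot[8] = zx7$9zy9z888
  rot[9] = x7$9zy9z888z
  rot[10] = 7$9zy9z888zx
  rot[11] = $9zy9z888zx7
Sorted (with $ < everything):
  sorted[0] = $9zy9z888zx7  (last char: '7')
  sorted[1] = 7$9zy9z888zx  (last char: 'x')
  sorted[2] = 888zx7$9zy9z  (last char: 'z')
  sorted[3] = 88zx7$9zy9z8  (last char: '8')
  sorted[4] = 8zx7$9zy9z88  (last char: '8')
  sorted[5] = 9z888zx7$9zy  (last char: 'y')
  sorted[6] = 9zy9z888zx7$  (last char: '$')
  sorted[7] = x7$9zy9z888z  (last char: 'z')
  sorted[8] = y9z888zx7$9z  (last char: 'z')
  sorted[9] = z888zx7$9zy9  (last char: '9')
  sorted[10] = zx7$9zy9z888  (last char: '8')
  sorted[11] = zy9z888zx7$9  (last char: '9')
Last column: 7xz88y$zz989
Original string S is at sorted index 6

Answer: 7xz88y$zz989
6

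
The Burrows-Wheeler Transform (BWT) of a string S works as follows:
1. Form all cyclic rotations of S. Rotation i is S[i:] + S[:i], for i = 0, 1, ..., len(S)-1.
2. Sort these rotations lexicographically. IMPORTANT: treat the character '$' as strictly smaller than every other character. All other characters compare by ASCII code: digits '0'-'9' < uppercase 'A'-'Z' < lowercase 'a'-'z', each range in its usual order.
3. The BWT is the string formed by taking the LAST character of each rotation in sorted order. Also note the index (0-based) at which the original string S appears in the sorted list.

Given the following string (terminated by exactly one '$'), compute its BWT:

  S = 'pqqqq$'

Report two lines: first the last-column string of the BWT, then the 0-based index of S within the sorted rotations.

Answer: q$qqqp
1

Derivation:
All 6 rotations (rotation i = S[i:]+S[:i]):
  rot[0] = pqqqq$
  rot[1] = qqqq$p
  rot[2] = qqq$pq
  rot[3] = qq$pqq
  rot[4] = q$pqqq
  rot[5] = $pqqqq
Sorted (with $ < everything):
  sorted[0] = $pqqqq  (last char: 'q')
  sorted[1] = pqqqq$  (last char: '$')
  sorted[2] = q$pqqq  (last char: 'q')
  sorted[3] = qq$pqq  (last char: 'q')
  sorted[4] = qqq$pq  (last char: 'q')
  sorted[5] = qqqq$p  (last char: 'p')
Last column: q$qqqp
Original string S is at sorted index 1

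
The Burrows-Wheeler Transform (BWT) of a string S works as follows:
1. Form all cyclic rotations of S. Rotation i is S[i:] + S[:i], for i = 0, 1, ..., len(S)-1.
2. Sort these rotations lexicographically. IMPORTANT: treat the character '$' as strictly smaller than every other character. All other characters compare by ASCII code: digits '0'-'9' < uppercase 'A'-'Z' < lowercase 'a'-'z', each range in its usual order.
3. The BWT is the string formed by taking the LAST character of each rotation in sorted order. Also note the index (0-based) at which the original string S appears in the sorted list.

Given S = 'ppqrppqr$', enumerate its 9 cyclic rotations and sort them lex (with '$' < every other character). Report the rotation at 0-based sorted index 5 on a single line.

All 9 rotations (rotation i = S[i:]+S[:i]):
  rot[0] = ppqrppqr$
  rot[1] = pqrppqr$p
  rot[2] = qrppqr$pp
  rot[3] = rppqr$ppq
  rot[4] = ppqr$ppqr
  rot[5] = pqr$ppqrp
  rot[6] = qr$ppqrpp
  rot[7] = r$ppqrppq
  rot[8] = $ppqrppqr
Sorted (with $ < everything):
  sorted[0] = $ppqrppqr
  sorted[1] = ppqr$ppqr
  sorted[2] = ppqrppqr$
  sorted[3] = pqr$ppqrp
  sorted[4] = pqrppqr$p
  sorted[5] = qr$ppqrpp
  sorted[6] = qrppqr$pp
  sorted[7] = r$ppqrppq
  sorted[8] = rppqr$ppq
sorted[5] = qr$ppqrpp

Answer: qr$ppqrpp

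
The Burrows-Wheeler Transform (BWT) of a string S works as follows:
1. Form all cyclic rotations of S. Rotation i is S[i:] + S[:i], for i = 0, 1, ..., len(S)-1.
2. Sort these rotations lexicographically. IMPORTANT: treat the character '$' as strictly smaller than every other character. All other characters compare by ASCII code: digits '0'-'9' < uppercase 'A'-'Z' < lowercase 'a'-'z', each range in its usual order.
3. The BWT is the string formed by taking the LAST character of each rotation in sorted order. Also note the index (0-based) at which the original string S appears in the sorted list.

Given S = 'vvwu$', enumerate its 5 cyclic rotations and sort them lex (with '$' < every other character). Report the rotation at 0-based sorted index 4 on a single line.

All 5 rotations (rotation i = S[i:]+S[:i]):
  rot[0] = vvwu$
  rot[1] = vwu$v
  rot[2] = wu$vv
  rot[3] = u$vvw
  rot[4] = $vvwu
Sorted (with $ < everything):
  sorted[0] = $vvwu
  sorted[1] = u$vvw
  sorted[2] = vvwu$
  sorted[3] = vwu$v
  sorted[4] = wu$vv
sorted[4] = wu$vv

Answer: wu$vv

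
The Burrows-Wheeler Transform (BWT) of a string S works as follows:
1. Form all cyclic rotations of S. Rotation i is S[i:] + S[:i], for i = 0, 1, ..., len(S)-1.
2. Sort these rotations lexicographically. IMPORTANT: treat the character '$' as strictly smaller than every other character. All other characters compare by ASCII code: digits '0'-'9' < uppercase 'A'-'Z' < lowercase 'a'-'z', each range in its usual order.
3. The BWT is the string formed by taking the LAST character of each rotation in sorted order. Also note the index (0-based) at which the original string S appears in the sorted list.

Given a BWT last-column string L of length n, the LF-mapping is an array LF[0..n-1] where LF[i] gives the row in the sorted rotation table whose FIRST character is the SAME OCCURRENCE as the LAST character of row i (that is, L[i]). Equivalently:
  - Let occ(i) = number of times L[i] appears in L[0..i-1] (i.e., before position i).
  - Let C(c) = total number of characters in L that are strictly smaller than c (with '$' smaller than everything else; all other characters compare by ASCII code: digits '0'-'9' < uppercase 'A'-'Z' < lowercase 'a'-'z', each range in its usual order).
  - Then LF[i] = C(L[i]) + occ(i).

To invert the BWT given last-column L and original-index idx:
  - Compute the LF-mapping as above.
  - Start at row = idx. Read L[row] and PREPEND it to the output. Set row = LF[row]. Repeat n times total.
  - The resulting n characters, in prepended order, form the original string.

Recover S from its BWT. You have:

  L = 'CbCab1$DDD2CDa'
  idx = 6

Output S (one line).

LF mapping: 3 12 4 10 13 1 0 6 7 8 2 5 9 11
Walk LF starting at row 6, prepending L[row]:
  step 1: row=6, L[6]='$', prepend. Next row=LF[6]=0
  step 2: row=0, L[0]='C', prepend. Next row=LF[0]=3
  step 3: row=3, L[3]='a', prepend. Next row=LF[3]=10
  step 4: row=10, L[10]='2', prepend. Next row=LF[10]=2
  step 5: row=2, L[2]='C', prepend. Next row=LF[2]=4
  step 6: row=4, L[4]='b', prepend. Next row=LF[4]=13
  step 7: row=13, L[13]='a', prepend. Next row=LF[13]=11
  step 8: row=11, L[11]='C', prepend. Next row=LF[11]=5
  step 9: row=5, L[5]='1', prepend. Next row=LF[5]=1
  step 10: row=1, L[1]='b', prepend. Next row=LF[1]=12
  step 11: row=12, L[12]='D', prepend. Next row=LF[12]=9
  step 12: row=9, L[9]='D', prepend. Next row=LF[9]=8
  step 13: row=8, L[8]='D', prepend. Next row=LF[8]=7
  step 14: row=7, L[7]='D', prepend. Next row=LF[7]=6
Reversed output: DDDDb1CabC2aC$

Answer: DDDDb1CabC2aC$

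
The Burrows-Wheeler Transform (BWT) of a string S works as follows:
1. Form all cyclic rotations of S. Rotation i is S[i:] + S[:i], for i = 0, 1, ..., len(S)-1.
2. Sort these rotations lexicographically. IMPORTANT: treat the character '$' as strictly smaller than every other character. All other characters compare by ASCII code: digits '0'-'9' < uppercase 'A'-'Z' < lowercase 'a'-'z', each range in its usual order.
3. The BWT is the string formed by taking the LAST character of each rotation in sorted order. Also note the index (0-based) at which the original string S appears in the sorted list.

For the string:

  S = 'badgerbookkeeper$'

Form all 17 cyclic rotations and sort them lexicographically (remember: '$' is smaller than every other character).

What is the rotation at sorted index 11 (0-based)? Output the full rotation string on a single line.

All 17 rotations (rotation i = S[i:]+S[:i]):
  rot[0] = badgerbookkeeper$
  rot[1] = adgerbookkeeper$b
  rot[2] = dgerbookkeeper$ba
  rot[3] = gerbookkeeper$bad
  rot[4] = erbookkeeper$badg
  rot[5] = rbookkeeper$badge
  rot[6] = bookkeeper$badger
  rot[7] = ookkeeper$badgerb
  rot[8] = okkeeper$badgerbo
  rot[9] = kkeeper$badgerboo
  rot[10] = keeper$badgerbook
  rot[11] = eeper$badgerbookk
  rot[12] = eper$badgerbookke
  rot[13] = per$badgerbookkee
  rot[14] = er$badgerbookkeep
  rot[15] = r$badgerbookkeepe
  rot[16] = $badgerbookkeeper
Sorted (with $ < everything):
  sorted[0] = $badgerbookkeeper
  sorted[1] = adgerbookkeeper$b
  sorted[2] = badgerbookkeeper$
  sorted[3] = bookkeeper$badger
  sorted[4] = dgerbookkeeper$ba
  sorted[5] = eeper$badgerbookk
  sorted[6] = eper$badgerbookke
  sorted[7] = er$badgerbookkeep
  sorted[8] = erbookkeeper$badg
  sorted[9] = gerbookkeeper$bad
  sorted[10] = keeper$badgerbook
  sorted[11] = kkeeper$badgerboo
  sorted[12] = okkeeper$badgerbo
  sorted[13] = ookkeeper$badgerb
  sorted[14] = per$badgerbookkee
  sorted[15] = r$badgerbookkeepe
  sorted[16] = rbookkeeper$badge
sorted[11] = kkeeper$badgerboo

Answer: kkeeper$badgerboo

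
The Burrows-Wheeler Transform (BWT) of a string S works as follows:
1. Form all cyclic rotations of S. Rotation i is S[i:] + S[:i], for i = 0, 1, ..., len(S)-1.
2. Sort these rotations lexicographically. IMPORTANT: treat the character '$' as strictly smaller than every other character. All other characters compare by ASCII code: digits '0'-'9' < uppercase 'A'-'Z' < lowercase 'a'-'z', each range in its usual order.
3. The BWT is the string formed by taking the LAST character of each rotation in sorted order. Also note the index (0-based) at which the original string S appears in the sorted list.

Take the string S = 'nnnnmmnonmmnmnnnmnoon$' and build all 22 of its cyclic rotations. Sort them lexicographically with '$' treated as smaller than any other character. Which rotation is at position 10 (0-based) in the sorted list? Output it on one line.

Answer: nmnnnmnoon$nnnnmmnonmm

Derivation:
All 22 rotations (rotation i = S[i:]+S[:i]):
  rot[0] = nnnnmmnonmmnmnnnmnoon$
  rot[1] = nnnmmnonmmnmnnnmnoon$n
  rot[2] = nnmmnonmmnmnnnmnoon$nn
  rot[3] = nmmnonmmnmnnnmnoon$nnn
  rot[4] = mmnonmmnmnnnmnoon$nnnn
  rot[5] = mnonmmnmnnnmnoon$nnnnm
  rot[6] = nonmmnmnnnmnoon$nnnnmm
  rot[7] = onmmnmnnnmnoon$nnnnmmn
  rot[8] = nmmnmnnnmnoon$nnnnmmno
  rot[9] = mmnmnnnmnoon$nnnnmmnon
  rot[10] = mnmnnnmnoon$nnnnmmnonm
  rot[11] = nmnnnmnoon$nnnnmmnonmm
  rot[12] = mnnnmnoon$nnnnmmnonmmn
  rot[13] = nnnmnoon$nnnnmmnonmmnm
  rot[14] = nnmnoon$nnnnmmnonmmnmn
  rot[15] = nmnoon$nnnnmmnonmmnmnn
  rot[16] = mnoon$nnnnmmnonmmnmnnn
  rot[17] = noon$nnnnmmnonmmnmnnnm
  rot[18] = oon$nnnnmmnonmmnmnnnmn
  rot[19] = on$nnnnmmnonmmnmnnnmno
  rot[20] = n$nnnnmmnonmmnmnnnmnoo
  rot[21] = $nnnnmmnonmmnmnnnmnoon
Sorted (with $ < everything):
  sorted[0] = $nnnnmmnonmmnmnnnmnoon
  sorted[1] = mmnmnnnmnoon$nnnnmmnon
  sorted[2] = mmnonmmnmnnnmnoon$nnnn
  sorted[3] = mnmnnnmnoon$nnnnmmnonm
  sorted[4] = mnnnmnoon$nnnnmmnonmmn
  sorted[5] = mnonmmnmnnnmnoon$nnnnm
  sorted[6] = mnoon$nnnnmmnonmmnmnnn
  sorted[7] = n$nnnnmmnonmmnmnnnmnoo
  sorted[8] = nmmnmnnnmnoon$nnnnmmno
  sorted[9] = nmmnonmmnmnnnmnoon$nnn
  sorted[10] = nmnnnmnoon$nnnnmmnonmm
  sorted[11] = nmnoon$nnnnmmnonmmnmnn
  sorted[12] = nnmmnonmmnmnnnmnoon$nn
  sorted[13] = nnmnoon$nnnnmmnonmmnmn
  sorted[14] = nnnmmnonmmnmnnnmnoon$n
  sorted[15] = nnnmnoon$nnnnmmnonmmnm
  sorted[16] = nnnnmmnonmmnmnnnmnoon$
  sorted[17] = nonmmnmnnnmnoon$nnnnmm
  sorted[18] = noon$nnnnmmnonmmnmnnnm
  sorted[19] = on$nnnnmmnonmmnmnnnmno
  sorted[20] = onmmnmnnnmnoon$nnnnmmn
  sorted[21] = oon$nnnnmmnonmmnmnnnmn
sorted[10] = nmnnnmnoon$nnnnmmnonmm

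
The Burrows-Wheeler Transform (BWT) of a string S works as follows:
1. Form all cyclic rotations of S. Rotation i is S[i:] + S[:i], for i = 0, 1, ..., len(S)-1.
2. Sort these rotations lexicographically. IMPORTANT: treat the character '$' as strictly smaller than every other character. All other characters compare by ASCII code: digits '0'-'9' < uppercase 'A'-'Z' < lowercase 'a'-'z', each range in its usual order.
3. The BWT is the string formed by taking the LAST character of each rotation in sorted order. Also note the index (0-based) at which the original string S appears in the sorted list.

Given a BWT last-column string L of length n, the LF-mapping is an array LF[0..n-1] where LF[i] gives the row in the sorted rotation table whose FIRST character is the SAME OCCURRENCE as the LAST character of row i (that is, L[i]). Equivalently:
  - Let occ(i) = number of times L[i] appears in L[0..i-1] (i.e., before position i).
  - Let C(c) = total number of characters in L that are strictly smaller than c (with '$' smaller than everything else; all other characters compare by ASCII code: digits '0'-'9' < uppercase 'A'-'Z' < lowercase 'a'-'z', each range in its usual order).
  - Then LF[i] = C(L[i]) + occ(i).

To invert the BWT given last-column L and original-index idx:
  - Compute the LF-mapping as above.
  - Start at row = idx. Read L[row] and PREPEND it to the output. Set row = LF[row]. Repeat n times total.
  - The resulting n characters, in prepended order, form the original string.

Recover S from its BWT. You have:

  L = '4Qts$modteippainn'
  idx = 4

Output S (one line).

Answer: disappointmentQ4$

Derivation:
LF mapping: 1 2 15 14 0 8 11 4 16 5 6 12 13 3 7 9 10
Walk LF starting at row 4, prepending L[row]:
  step 1: row=4, L[4]='$', prepend. Next row=LF[4]=0
  step 2: row=0, L[0]='4', prepend. Next row=LF[0]=1
  step 3: row=1, L[1]='Q', prepend. Next row=LF[1]=2
  step 4: row=2, L[2]='t', prepend. Next row=LF[2]=15
  step 5: row=15, L[15]='n', prepend. Next row=LF[15]=9
  step 6: row=9, L[9]='e', prepend. Next row=LF[9]=5
  step 7: row=5, L[5]='m', prepend. Next row=LF[5]=8
  step 8: row=8, L[8]='t', prepend. Next row=LF[8]=16
  step 9: row=16, L[16]='n', prepend. Next row=LF[16]=10
  step 10: row=10, L[10]='i', prepend. Next row=LF[10]=6
  step 11: row=6, L[6]='o', prepend. Next row=LF[6]=11
  step 12: row=11, L[11]='p', prepend. Next row=LF[11]=12
  step 13: row=12, L[12]='p', prepend. Next row=LF[12]=13
  step 14: row=13, L[13]='a', prepend. Next row=LF[13]=3
  step 15: row=3, L[3]='s', prepend. Next row=LF[3]=14
  step 16: row=14, L[14]='i', prepend. Next row=LF[14]=7
  step 17: row=7, L[7]='d', prepend. Next row=LF[7]=4
Reversed output: disappointmentQ4$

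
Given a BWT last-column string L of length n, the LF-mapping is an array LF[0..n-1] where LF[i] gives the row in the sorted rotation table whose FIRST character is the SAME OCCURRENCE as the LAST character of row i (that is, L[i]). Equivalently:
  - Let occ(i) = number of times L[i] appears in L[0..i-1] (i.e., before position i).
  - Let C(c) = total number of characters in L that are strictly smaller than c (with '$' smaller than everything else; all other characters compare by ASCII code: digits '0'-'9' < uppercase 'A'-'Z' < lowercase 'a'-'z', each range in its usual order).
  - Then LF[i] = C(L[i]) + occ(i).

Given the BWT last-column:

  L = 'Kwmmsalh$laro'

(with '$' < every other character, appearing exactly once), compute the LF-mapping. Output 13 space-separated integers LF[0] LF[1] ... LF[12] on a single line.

Char counts: '$':1, 'K':1, 'a':2, 'h':1, 'l':2, 'm':2, 'o':1, 'r':1, 's':1, 'w':1
C (first-col start): C('$')=0, C('K')=1, C('a')=2, C('h')=4, C('l')=5, C('m')=7, C('o')=9, C('r')=10, C('s')=11, C('w')=12
L[0]='K': occ=0, LF[0]=C('K')+0=1+0=1
L[1]='w': occ=0, LF[1]=C('w')+0=12+0=12
L[2]='m': occ=0, LF[2]=C('m')+0=7+0=7
L[3]='m': occ=1, LF[3]=C('m')+1=7+1=8
L[4]='s': occ=0, LF[4]=C('s')+0=11+0=11
L[5]='a': occ=0, LF[5]=C('a')+0=2+0=2
L[6]='l': occ=0, LF[6]=C('l')+0=5+0=5
L[7]='h': occ=0, LF[7]=C('h')+0=4+0=4
L[8]='$': occ=0, LF[8]=C('$')+0=0+0=0
L[9]='l': occ=1, LF[9]=C('l')+1=5+1=6
L[10]='a': occ=1, LF[10]=C('a')+1=2+1=3
L[11]='r': occ=0, LF[11]=C('r')+0=10+0=10
L[12]='o': occ=0, LF[12]=C('o')+0=9+0=9

Answer: 1 12 7 8 11 2 5 4 0 6 3 10 9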